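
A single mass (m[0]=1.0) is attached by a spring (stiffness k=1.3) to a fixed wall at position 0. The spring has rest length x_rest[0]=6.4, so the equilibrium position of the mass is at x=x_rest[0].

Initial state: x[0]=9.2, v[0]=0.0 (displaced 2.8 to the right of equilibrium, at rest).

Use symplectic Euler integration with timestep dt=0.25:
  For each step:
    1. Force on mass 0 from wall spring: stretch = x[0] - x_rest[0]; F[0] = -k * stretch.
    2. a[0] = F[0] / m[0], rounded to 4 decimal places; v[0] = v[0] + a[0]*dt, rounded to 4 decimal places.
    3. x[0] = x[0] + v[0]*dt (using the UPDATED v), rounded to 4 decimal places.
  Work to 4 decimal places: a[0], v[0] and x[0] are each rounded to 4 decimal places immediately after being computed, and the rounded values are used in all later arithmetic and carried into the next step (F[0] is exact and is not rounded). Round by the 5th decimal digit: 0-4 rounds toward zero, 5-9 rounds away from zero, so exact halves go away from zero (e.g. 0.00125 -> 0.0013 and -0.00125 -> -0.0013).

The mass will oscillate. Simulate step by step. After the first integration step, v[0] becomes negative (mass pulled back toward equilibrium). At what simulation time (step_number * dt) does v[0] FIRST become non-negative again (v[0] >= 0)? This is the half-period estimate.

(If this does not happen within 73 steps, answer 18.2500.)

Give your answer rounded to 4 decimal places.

Answer: 2.7500

Derivation:
Step 0: x=[9.2000] v=[0.0000]
Step 1: x=[8.9725] v=[-0.9100]
Step 2: x=[8.5360] v=[-1.7461]
Step 3: x=[7.9259] v=[-2.4403]
Step 4: x=[7.1919] v=[-2.9362]
Step 5: x=[6.3935] v=[-3.1936]
Step 6: x=[5.5956] v=[-3.1915]
Step 7: x=[4.8631] v=[-2.9301]
Step 8: x=[4.2555] v=[-2.4306]
Step 9: x=[3.8221] v=[-1.7336]
Step 10: x=[3.5982] v=[-0.8958]
Step 11: x=[3.6019] v=[0.0148]
First v>=0 after going negative at step 11, time=2.7500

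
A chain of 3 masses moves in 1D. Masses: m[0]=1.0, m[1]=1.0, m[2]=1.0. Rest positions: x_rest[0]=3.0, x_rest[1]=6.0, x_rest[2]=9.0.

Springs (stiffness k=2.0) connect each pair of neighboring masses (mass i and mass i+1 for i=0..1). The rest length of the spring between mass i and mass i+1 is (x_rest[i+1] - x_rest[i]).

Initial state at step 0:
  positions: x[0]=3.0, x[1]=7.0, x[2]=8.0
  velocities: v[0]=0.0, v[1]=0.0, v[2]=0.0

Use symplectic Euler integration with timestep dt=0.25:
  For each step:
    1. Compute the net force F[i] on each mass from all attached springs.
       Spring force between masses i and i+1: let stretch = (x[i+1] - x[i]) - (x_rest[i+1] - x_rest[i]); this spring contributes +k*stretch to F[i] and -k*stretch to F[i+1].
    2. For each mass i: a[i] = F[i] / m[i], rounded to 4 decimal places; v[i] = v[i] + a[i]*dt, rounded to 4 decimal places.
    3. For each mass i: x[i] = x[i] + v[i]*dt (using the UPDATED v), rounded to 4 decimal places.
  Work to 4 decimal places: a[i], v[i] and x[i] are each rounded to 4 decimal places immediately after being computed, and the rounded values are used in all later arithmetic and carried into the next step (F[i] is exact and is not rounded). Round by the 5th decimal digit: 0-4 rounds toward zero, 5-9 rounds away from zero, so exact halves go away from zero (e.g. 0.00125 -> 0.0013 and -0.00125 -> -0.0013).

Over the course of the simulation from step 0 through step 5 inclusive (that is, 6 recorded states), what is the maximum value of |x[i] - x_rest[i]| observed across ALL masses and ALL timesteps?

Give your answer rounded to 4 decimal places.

Step 0: x=[3.0000 7.0000 8.0000] v=[0.0000 0.0000 0.0000]
Step 1: x=[3.1250 6.6250 8.2500] v=[0.5000 -1.5000 1.0000]
Step 2: x=[3.3125 6.0156 8.6719] v=[0.7500 -2.4375 1.6875]
Step 3: x=[3.4629 5.4004 9.1368] v=[0.6016 -2.4609 1.8594]
Step 4: x=[3.4805 5.0100 9.5096] v=[0.0704 -1.5615 1.4912]
Step 5: x=[3.3143 4.9909 9.6950] v=[-0.6649 -0.0765 0.7414]
Max displacement = 1.0091

Answer: 1.0091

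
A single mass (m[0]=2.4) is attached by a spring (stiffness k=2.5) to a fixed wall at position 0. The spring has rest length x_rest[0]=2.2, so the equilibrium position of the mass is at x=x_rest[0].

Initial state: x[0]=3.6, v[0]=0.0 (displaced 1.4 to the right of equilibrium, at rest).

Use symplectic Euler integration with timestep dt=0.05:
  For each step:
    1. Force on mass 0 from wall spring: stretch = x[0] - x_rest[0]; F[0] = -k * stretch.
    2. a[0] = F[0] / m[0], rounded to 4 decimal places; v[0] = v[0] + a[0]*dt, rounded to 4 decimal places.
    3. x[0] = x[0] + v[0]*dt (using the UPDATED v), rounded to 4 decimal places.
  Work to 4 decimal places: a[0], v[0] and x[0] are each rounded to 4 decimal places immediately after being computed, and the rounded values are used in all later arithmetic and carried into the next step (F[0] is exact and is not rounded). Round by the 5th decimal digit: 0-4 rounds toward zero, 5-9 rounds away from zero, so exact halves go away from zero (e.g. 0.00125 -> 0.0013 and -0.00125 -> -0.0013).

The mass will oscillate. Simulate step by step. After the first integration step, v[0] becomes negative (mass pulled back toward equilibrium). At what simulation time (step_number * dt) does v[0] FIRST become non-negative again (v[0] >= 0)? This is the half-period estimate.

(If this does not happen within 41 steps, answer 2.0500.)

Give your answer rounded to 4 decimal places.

Answer: 2.0500

Derivation:
Step 0: x=[3.6000] v=[0.0000]
Step 1: x=[3.5964] v=[-0.0729]
Step 2: x=[3.5891] v=[-0.1456]
Step 3: x=[3.5782] v=[-0.2180]
Step 4: x=[3.5637] v=[-0.2898]
Step 5: x=[3.5457] v=[-0.3608]
Step 6: x=[3.5242] v=[-0.4309]
Step 7: x=[3.4992] v=[-0.4999]
Step 8: x=[3.4708] v=[-0.5676]
Step 9: x=[3.4391] v=[-0.6338]
Step 10: x=[3.4042] v=[-0.6983]
Step 11: x=[3.3662] v=[-0.7610]
Step 12: x=[3.3251] v=[-0.8217]
Step 13: x=[3.2811] v=[-0.8803]
Step 14: x=[3.2343] v=[-0.9366]
Step 15: x=[3.1848] v=[-0.9905]
Step 16: x=[3.1327] v=[-1.0418]
Step 17: x=[3.0782] v=[-1.0904]
Step 18: x=[3.0214] v=[-1.1361]
Step 19: x=[2.9625] v=[-1.1789]
Step 20: x=[2.9016] v=[-1.2186]
Step 21: x=[2.8388] v=[-1.2551]
Step 22: x=[2.7744] v=[-1.2884]
Step 23: x=[2.7085] v=[-1.3183]
Step 24: x=[2.6413] v=[-1.3448]
Step 25: x=[2.5729] v=[-1.3678]
Step 26: x=[2.5035] v=[-1.3872]
Step 27: x=[2.4334] v=[-1.4030]
Step 28: x=[2.3626] v=[-1.4152]
Step 29: x=[2.2914] v=[-1.4237]
Step 30: x=[2.2200] v=[-1.4285]
Step 31: x=[2.1485] v=[-1.4295]
Step 32: x=[2.0772] v=[-1.4268]
Step 33: x=[2.0062] v=[-1.4204]
Step 34: x=[1.9357] v=[-1.4103]
Step 35: x=[1.8659] v=[-1.3965]
Step 36: x=[1.7969] v=[-1.3791]
Step 37: x=[1.7290] v=[-1.3581]
Step 38: x=[1.6623] v=[-1.3336]
Step 39: x=[1.5970] v=[-1.3056]
Step 40: x=[1.5333] v=[-1.2742]
Step 41: x=[1.4713] v=[-1.2395]
v[0] did not become non-negative within 41 steps; using fallback time=2.0500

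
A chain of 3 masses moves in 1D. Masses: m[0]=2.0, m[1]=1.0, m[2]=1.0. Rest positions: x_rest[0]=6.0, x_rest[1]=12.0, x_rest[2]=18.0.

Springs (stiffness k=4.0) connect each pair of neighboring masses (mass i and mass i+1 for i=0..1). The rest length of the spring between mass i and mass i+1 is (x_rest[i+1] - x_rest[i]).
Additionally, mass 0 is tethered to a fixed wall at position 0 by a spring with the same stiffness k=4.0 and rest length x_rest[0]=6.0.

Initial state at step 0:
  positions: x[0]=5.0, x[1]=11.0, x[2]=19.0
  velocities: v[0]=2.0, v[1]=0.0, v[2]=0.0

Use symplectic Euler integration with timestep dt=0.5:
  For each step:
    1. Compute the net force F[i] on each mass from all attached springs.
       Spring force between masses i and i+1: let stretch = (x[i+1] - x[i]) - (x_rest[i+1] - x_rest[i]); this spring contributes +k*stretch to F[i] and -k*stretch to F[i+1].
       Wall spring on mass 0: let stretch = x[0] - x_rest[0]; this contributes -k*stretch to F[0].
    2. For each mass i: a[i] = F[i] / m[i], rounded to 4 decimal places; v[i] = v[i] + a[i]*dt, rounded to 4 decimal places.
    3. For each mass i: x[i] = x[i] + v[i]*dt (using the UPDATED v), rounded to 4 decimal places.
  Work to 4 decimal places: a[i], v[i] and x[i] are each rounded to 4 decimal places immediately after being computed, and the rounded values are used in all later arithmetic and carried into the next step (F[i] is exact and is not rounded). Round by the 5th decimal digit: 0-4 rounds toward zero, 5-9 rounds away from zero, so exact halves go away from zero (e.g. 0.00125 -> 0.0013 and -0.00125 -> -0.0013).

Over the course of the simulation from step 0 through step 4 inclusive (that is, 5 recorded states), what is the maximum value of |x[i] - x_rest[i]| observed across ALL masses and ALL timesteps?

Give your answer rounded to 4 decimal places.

Answer: 2.0000

Derivation:
Step 0: x=[5.0000 11.0000 19.0000] v=[2.0000 0.0000 0.0000]
Step 1: x=[6.5000 13.0000 17.0000] v=[3.0000 4.0000 -4.0000]
Step 2: x=[8.0000 12.5000 17.0000] v=[3.0000 -1.0000 0.0000]
Step 3: x=[7.7500 12.0000 18.5000] v=[-0.5000 -1.0000 3.0000]
Step 4: x=[5.7500 13.7500 19.5000] v=[-4.0000 3.5000 2.0000]
Max displacement = 2.0000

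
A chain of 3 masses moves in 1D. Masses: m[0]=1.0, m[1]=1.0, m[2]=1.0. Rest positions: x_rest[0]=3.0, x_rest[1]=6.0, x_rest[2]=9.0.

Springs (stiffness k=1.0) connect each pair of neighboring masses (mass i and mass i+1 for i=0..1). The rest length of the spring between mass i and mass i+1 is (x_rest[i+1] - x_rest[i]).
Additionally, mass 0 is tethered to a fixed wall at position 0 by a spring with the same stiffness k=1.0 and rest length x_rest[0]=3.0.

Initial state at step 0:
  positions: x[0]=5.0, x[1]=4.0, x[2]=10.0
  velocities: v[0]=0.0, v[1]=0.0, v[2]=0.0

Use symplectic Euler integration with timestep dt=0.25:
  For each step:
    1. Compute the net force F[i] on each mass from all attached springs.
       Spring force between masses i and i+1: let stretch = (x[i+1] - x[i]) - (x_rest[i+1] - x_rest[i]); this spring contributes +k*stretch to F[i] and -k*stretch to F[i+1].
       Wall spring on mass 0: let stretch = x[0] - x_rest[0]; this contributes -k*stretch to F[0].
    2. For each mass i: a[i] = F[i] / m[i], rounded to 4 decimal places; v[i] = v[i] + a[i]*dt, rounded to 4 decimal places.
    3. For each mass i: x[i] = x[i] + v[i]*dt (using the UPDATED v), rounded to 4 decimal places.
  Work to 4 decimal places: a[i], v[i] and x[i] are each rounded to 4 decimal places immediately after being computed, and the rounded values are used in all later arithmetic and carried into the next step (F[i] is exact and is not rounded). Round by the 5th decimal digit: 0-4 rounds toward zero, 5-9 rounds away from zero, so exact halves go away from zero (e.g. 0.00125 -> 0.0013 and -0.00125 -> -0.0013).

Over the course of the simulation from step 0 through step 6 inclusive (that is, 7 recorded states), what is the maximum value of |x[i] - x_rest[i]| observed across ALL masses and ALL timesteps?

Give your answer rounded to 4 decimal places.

Answer: 2.2772

Derivation:
Step 0: x=[5.0000 4.0000 10.0000] v=[0.0000 0.0000 0.0000]
Step 1: x=[4.6250 4.4375 9.8125] v=[-1.5000 1.7500 -0.7500]
Step 2: x=[3.9492 5.2227 9.4766] v=[-2.7031 3.1406 -1.3438]
Step 3: x=[3.1062 6.1941 9.0623] v=[-3.3720 3.8857 -1.6573]
Step 4: x=[2.2621 7.1518 8.6562] v=[-3.3766 3.8308 -1.6244]
Step 5: x=[1.5822 7.8979 8.3436] v=[-2.7197 2.9845 -1.2505]
Step 6: x=[1.1981 8.2772 8.1906] v=[-1.5363 1.5170 -0.6119]
Max displacement = 2.2772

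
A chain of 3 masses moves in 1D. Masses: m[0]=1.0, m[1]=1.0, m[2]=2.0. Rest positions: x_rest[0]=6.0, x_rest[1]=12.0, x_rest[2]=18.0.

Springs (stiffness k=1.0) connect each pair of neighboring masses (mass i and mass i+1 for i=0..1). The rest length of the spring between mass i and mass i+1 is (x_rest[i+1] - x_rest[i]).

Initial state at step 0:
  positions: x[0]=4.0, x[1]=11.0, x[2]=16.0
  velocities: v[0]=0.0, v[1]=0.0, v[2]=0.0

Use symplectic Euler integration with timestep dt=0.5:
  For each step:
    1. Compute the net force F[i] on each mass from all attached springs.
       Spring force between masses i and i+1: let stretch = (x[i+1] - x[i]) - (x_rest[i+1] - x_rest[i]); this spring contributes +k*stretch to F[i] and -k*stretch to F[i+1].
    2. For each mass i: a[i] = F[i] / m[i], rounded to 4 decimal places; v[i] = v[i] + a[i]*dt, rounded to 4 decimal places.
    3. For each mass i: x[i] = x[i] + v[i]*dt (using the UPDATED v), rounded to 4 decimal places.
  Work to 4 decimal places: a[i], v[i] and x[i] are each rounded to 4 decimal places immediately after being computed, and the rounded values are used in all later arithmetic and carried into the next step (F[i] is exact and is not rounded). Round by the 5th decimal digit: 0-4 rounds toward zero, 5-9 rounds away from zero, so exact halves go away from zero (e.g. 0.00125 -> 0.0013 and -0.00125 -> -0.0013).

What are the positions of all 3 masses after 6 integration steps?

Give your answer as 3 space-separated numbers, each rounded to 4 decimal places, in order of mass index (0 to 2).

Answer: 3.7720 10.8102 16.2091

Derivation:
Step 0: x=[4.0000 11.0000 16.0000] v=[0.0000 0.0000 0.0000]
Step 1: x=[4.2500 10.5000 16.1250] v=[0.5000 -1.0000 0.2500]
Step 2: x=[4.5625 9.8438 16.2969] v=[0.6250 -1.3125 0.3438]
Step 3: x=[4.6954 9.4805 16.4122] v=[0.2657 -0.7266 0.2305]
Step 4: x=[4.5245 9.6539 16.4110] v=[-0.3418 0.3467 -0.0025]
Step 5: x=[4.1360 10.2342 16.3151] v=[-0.7771 1.1606 -0.1918]
Step 6: x=[3.7720 10.8102 16.2091] v=[-0.7280 1.1520 -0.2121]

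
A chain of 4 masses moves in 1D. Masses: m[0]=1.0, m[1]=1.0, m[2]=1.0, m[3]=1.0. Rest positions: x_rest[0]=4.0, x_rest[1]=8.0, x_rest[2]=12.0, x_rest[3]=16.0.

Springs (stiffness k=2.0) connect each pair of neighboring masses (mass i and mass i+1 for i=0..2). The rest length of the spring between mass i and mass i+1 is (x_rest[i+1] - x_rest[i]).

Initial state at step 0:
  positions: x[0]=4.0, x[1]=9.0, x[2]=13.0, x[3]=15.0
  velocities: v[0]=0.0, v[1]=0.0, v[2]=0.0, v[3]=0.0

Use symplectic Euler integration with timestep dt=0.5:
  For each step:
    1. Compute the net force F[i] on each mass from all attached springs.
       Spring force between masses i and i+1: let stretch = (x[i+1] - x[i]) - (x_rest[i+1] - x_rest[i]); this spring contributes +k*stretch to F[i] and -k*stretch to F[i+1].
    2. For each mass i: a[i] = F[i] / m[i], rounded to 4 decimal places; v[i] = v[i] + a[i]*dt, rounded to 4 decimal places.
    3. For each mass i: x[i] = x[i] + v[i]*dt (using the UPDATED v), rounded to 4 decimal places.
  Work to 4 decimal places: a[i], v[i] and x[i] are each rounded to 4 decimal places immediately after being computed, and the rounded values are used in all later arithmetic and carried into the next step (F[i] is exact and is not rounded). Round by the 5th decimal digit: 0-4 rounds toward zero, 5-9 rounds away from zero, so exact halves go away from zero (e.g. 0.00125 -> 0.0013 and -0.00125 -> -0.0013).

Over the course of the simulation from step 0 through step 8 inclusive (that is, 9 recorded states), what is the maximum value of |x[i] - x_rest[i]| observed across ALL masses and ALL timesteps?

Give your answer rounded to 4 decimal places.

Step 0: x=[4.0000 9.0000 13.0000 15.0000] v=[0.0000 0.0000 0.0000 0.0000]
Step 1: x=[4.5000 8.5000 12.0000 16.0000] v=[1.0000 -1.0000 -2.0000 2.0000]
Step 2: x=[5.0000 7.7500 11.2500 17.0000] v=[1.0000 -1.5000 -1.5000 2.0000]
Step 3: x=[4.8750 7.3750 11.6250 17.1250] v=[-0.2500 -0.7500 0.7500 0.2500]
Step 4: x=[4.0000 7.8750 12.6250 16.5000] v=[-1.7500 1.0000 2.0000 -1.2500]
Step 5: x=[3.0625 8.8125 13.1875 15.9375] v=[-1.8750 1.8750 1.1250 -1.1250]
Step 6: x=[3.0000 9.0625 12.9375 16.0000] v=[-0.1250 0.5000 -0.5000 0.1250]
Step 7: x=[3.9688 8.2188 12.2813 16.5313] v=[1.9375 -1.6875 -1.3125 1.0625]
Step 8: x=[5.0626 7.2813 11.7188 16.9376] v=[2.1875 -1.8750 -1.1250 0.8125]
Max displacement = 1.1875

Answer: 1.1875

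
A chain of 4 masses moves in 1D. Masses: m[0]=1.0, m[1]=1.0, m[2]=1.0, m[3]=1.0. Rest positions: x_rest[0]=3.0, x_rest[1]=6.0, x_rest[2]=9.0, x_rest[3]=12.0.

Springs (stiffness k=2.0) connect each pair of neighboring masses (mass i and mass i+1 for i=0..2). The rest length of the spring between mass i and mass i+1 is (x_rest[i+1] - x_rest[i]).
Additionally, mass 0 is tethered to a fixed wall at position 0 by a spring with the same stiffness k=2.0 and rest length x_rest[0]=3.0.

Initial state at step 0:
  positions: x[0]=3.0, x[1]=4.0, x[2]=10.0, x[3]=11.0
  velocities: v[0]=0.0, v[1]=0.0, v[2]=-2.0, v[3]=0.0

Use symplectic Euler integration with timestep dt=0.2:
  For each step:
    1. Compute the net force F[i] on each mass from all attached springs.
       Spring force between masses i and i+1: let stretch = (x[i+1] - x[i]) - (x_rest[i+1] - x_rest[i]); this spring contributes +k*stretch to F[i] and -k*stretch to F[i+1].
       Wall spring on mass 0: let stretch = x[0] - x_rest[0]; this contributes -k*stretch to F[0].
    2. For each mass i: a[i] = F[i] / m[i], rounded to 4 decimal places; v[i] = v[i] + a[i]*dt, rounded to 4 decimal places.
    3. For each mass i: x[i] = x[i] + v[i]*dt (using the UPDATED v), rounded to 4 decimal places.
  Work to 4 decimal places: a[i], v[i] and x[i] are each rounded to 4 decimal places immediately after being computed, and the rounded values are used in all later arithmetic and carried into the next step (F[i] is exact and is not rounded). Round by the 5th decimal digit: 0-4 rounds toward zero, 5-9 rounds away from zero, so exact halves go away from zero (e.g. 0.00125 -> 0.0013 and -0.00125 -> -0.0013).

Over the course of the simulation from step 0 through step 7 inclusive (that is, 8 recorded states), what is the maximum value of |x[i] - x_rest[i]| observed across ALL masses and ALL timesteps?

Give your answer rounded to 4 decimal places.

Answer: 2.9645

Derivation:
Step 0: x=[3.0000 4.0000 10.0000 11.0000] v=[0.0000 0.0000 -2.0000 0.0000]
Step 1: x=[2.8400 4.4000 9.2000 11.1600] v=[-0.8000 2.0000 -4.0000 0.8000]
Step 2: x=[2.5776 5.0592 8.1728 11.4032] v=[-1.3120 3.2960 -5.1360 1.2160]
Step 3: x=[2.3075 5.7690 7.1549 11.6280] v=[-1.3504 3.5488 -5.0893 1.1238]
Step 4: x=[2.1297 6.3127 6.3840 11.7349] v=[-0.8888 2.7186 -3.8544 0.5346]
Step 5: x=[2.1162 6.5275 6.0355 11.6537] v=[-0.0675 1.0739 -1.7426 -0.4058]
Step 6: x=[2.2863 6.3500 6.1758 11.3631] v=[0.8505 -0.8874 0.7015 -1.4531]
Step 7: x=[2.5986 5.8335 6.7450 10.8975] v=[1.5615 -2.5826 2.8461 -2.3280]
Max displacement = 2.9645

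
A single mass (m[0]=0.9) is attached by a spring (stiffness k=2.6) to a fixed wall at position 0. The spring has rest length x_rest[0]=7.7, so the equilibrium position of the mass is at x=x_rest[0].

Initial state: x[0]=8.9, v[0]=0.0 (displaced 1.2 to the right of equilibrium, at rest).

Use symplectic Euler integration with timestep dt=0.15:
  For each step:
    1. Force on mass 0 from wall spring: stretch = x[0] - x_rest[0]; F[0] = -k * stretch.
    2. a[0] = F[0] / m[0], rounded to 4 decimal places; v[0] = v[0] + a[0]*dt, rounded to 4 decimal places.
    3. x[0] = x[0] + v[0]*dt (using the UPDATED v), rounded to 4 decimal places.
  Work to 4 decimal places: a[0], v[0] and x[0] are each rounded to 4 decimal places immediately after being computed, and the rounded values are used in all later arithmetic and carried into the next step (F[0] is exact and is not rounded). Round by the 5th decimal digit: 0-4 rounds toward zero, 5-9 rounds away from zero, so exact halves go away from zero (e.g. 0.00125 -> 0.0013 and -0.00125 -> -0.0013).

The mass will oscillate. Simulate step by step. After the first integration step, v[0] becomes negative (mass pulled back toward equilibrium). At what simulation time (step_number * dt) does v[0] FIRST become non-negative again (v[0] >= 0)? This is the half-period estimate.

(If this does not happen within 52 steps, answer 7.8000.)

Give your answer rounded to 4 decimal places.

Answer: 1.9500

Derivation:
Step 0: x=[8.9000] v=[0.0000]
Step 1: x=[8.8220] v=[-0.5200]
Step 2: x=[8.6711] v=[-1.0062]
Step 3: x=[8.4571] v=[-1.4270]
Step 4: x=[8.1938] v=[-1.7551]
Step 5: x=[7.8984] v=[-1.9691]
Step 6: x=[7.5901] v=[-2.0551]
Step 7: x=[7.2890] v=[-2.0075]
Step 8: x=[7.0146] v=[-1.8294]
Step 9: x=[6.7847] v=[-1.5324]
Step 10: x=[6.6143] v=[-1.1358]
Step 11: x=[6.5145] v=[-0.6653]
Step 12: x=[6.4918] v=[-0.1516]
Step 13: x=[6.5476] v=[0.3720]
First v>=0 after going negative at step 13, time=1.9500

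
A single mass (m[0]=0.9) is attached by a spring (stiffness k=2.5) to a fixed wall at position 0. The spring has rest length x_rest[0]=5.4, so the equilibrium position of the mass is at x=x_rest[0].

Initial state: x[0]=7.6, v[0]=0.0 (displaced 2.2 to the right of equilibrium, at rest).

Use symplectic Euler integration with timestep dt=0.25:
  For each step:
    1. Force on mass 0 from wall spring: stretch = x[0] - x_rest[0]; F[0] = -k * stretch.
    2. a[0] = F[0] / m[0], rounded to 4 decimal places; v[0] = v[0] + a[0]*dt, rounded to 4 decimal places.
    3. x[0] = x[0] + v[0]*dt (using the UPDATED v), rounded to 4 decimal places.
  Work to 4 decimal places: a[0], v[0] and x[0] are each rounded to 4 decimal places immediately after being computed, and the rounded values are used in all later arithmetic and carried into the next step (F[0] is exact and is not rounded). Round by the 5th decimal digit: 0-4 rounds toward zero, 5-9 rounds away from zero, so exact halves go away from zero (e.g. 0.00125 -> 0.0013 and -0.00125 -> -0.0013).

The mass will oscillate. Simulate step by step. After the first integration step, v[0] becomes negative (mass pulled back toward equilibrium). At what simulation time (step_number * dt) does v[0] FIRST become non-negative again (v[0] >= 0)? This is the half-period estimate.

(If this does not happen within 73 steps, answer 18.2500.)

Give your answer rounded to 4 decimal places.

Step 0: x=[7.6000] v=[0.0000]
Step 1: x=[7.2181] v=[-1.5278]
Step 2: x=[6.5205] v=[-2.7904]
Step 3: x=[5.6284] v=[-3.5685]
Step 4: x=[4.6966] v=[-3.7271]
Step 5: x=[3.8870] v=[-3.2386]
Step 6: x=[3.3400] v=[-2.1879]
Step 7: x=[3.1507] v=[-0.7574]
Step 8: x=[3.3519] v=[0.8046]
First v>=0 after going negative at step 8, time=2.0000

Answer: 2.0000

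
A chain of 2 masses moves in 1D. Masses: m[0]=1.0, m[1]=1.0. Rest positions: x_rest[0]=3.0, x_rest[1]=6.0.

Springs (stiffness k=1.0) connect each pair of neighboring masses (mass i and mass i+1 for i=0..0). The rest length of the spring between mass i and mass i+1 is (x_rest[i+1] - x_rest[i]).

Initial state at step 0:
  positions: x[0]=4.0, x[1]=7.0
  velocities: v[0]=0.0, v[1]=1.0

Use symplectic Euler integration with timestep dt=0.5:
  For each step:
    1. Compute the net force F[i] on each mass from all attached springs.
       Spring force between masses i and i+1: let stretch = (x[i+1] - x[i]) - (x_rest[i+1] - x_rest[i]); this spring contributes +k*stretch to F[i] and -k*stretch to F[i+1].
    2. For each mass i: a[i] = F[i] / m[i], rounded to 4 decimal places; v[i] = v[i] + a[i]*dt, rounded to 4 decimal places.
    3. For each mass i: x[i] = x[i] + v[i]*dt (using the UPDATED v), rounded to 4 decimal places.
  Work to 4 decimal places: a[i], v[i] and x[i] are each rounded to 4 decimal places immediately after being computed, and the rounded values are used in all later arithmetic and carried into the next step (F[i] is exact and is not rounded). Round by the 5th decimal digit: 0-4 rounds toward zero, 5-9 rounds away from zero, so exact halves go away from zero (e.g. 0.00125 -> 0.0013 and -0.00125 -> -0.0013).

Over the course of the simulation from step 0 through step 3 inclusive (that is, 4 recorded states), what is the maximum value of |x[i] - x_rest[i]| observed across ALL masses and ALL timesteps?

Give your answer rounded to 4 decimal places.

Answer: 2.0625

Derivation:
Step 0: x=[4.0000 7.0000] v=[0.0000 1.0000]
Step 1: x=[4.0000 7.5000] v=[0.0000 1.0000]
Step 2: x=[4.1250 7.8750] v=[0.2500 0.7500]
Step 3: x=[4.4375 8.0625] v=[0.6250 0.3750]
Max displacement = 2.0625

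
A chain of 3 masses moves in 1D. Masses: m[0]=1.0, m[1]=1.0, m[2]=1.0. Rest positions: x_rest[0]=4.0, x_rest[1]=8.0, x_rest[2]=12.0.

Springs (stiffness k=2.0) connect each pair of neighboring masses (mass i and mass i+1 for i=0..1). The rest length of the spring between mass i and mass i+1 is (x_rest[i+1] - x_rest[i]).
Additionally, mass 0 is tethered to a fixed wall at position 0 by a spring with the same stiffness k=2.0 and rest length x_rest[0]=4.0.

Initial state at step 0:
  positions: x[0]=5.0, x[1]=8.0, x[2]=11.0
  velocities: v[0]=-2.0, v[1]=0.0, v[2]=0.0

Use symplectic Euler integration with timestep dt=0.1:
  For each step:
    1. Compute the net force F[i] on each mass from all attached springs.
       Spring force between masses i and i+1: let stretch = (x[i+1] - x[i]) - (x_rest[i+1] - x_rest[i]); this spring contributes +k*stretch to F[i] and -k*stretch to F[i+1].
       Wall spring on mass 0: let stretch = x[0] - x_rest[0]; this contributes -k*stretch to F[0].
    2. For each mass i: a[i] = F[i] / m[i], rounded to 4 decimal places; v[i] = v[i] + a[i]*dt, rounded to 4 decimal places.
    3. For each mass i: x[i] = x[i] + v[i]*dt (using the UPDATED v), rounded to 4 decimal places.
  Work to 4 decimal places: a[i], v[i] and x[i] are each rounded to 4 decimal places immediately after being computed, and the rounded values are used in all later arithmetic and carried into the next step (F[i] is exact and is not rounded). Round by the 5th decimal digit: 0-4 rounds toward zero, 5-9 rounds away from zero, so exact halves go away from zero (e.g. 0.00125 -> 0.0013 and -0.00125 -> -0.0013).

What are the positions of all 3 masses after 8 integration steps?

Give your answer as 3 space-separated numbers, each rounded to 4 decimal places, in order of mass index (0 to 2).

Step 0: x=[5.0000 8.0000 11.0000] v=[-2.0000 0.0000 0.0000]
Step 1: x=[4.7600 8.0000 11.0200] v=[-2.4000 0.0000 0.2000]
Step 2: x=[4.4896 7.9956 11.0596] v=[-2.7040 -0.0440 0.3960]
Step 3: x=[4.1995 7.9824 11.1179] v=[-2.9007 -0.1324 0.5832]
Step 4: x=[3.9011 7.9562 11.1935] v=[-2.9840 -0.2619 0.7561]
Step 5: x=[3.6058 7.9137 11.2844] v=[-2.9532 -0.4255 0.9086]
Step 6: x=[3.3245 7.8524 11.3879] v=[-2.8128 -0.6129 1.0345]
Step 7: x=[3.0673 7.7713 11.5006] v=[-2.5721 -0.8114 1.1274]
Step 8: x=[2.8428 7.6707 11.6188] v=[-2.2448 -1.0063 1.1815]

Answer: 2.8428 7.6707 11.6188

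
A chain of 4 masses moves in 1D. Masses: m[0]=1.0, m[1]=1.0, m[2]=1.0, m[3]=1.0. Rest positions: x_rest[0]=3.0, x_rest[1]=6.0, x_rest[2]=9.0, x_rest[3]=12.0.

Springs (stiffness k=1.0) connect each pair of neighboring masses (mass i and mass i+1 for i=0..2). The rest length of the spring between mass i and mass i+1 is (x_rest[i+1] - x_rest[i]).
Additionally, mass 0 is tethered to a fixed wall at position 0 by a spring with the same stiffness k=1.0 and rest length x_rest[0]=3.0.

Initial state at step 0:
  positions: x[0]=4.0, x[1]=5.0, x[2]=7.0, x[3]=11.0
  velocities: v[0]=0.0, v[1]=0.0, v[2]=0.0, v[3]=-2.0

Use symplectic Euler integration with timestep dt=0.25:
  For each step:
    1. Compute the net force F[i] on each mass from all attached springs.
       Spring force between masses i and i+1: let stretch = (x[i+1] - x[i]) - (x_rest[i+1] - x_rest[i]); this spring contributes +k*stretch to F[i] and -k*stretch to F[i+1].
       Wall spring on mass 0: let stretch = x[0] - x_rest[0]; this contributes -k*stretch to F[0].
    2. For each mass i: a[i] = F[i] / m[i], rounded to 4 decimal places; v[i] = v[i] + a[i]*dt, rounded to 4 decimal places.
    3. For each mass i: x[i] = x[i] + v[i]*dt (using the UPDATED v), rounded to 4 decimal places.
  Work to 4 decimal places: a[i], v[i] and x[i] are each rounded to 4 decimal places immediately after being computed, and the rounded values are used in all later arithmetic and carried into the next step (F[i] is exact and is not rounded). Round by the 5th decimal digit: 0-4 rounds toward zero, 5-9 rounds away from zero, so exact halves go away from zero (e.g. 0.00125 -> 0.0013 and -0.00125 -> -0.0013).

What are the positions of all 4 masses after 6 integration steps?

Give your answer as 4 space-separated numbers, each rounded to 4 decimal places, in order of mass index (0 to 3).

Step 0: x=[4.0000 5.0000 7.0000 11.0000] v=[0.0000 0.0000 0.0000 -2.0000]
Step 1: x=[3.8125 5.0625 7.1250 10.4375] v=[-0.7500 0.2500 0.5000 -2.2500]
Step 2: x=[3.4649 5.1758 7.3281 9.8555] v=[-1.3906 0.4531 0.8125 -2.3281]
Step 3: x=[3.0076 5.3167 7.5547 9.3030] v=[-1.8291 0.5635 0.9063 -2.2100]
Step 4: x=[2.5067 5.4531 7.7507 8.8287] v=[-2.0037 0.5457 0.7839 -1.8971]
Step 5: x=[2.0333 5.5490 7.8705 8.4746] v=[-1.8938 0.3835 0.4790 -1.4166]
Step 6: x=[1.6525 5.5703 7.8829 8.2702] v=[-1.5232 0.0850 0.0497 -0.8176]

Answer: 1.6525 5.5703 7.8829 8.2702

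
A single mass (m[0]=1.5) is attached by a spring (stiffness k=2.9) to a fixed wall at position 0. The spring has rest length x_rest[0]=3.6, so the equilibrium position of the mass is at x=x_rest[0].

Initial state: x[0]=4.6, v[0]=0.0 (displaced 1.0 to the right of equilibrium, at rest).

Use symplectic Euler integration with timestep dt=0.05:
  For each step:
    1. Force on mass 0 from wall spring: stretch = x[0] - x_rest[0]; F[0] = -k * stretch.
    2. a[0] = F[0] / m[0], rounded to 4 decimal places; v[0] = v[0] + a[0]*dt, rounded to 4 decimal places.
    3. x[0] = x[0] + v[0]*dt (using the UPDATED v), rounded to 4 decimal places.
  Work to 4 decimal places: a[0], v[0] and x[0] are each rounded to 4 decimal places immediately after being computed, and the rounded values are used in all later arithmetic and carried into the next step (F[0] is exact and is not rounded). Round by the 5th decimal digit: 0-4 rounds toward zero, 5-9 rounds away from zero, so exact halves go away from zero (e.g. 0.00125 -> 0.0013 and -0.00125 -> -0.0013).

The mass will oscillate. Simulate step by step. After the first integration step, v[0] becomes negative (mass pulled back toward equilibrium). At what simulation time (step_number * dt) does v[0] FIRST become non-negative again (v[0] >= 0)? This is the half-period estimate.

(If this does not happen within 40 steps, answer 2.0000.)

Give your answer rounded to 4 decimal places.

Answer: 2.0000

Derivation:
Step 0: x=[4.6000] v=[0.0000]
Step 1: x=[4.5952] v=[-0.0967]
Step 2: x=[4.5856] v=[-0.1929]
Step 3: x=[4.5712] v=[-0.2882]
Step 4: x=[4.5521] v=[-0.3821]
Step 5: x=[4.5284] v=[-0.4741]
Step 6: x=[4.5002] v=[-0.5638]
Step 7: x=[4.4677] v=[-0.6508]
Step 8: x=[4.4310] v=[-0.7347]
Step 9: x=[4.3903] v=[-0.8150]
Step 10: x=[4.3457] v=[-0.8914]
Step 11: x=[4.2975] v=[-0.9635]
Step 12: x=[4.2460] v=[-1.0309]
Step 13: x=[4.1913] v=[-1.0933]
Step 14: x=[4.1338] v=[-1.1505]
Step 15: x=[4.0737] v=[-1.2021]
Step 16: x=[4.0113] v=[-1.2479]
Step 17: x=[3.9469] v=[-1.2877]
Step 18: x=[3.8808] v=[-1.3212]
Step 19: x=[3.8134] v=[-1.3483]
Step 20: x=[3.7450] v=[-1.3689]
Step 21: x=[3.6759] v=[-1.3829]
Step 22: x=[3.6064] v=[-1.3902]
Step 23: x=[3.5369] v=[-1.3908]
Step 24: x=[3.4677] v=[-1.3847]
Step 25: x=[3.3991] v=[-1.3719]
Step 26: x=[3.3315] v=[-1.3525]
Step 27: x=[3.2652] v=[-1.3265]
Step 28: x=[3.2005] v=[-1.2941]
Step 29: x=[3.1377] v=[-1.2555]
Step 30: x=[3.0772] v=[-1.2108]
Step 31: x=[3.0192] v=[-1.1603]
Step 32: x=[2.9640] v=[-1.1042]
Step 33: x=[2.9119] v=[-1.0427]
Step 34: x=[2.8631] v=[-0.9762]
Step 35: x=[2.8179] v=[-0.9050]
Step 36: x=[2.7764] v=[-0.8294]
Step 37: x=[2.7389] v=[-0.7498]
Step 38: x=[2.7056] v=[-0.6666]
Step 39: x=[2.6766] v=[-0.5801]
Step 40: x=[2.6521] v=[-0.4908]
v[0] did not become non-negative within 40 steps; using fallback time=2.0000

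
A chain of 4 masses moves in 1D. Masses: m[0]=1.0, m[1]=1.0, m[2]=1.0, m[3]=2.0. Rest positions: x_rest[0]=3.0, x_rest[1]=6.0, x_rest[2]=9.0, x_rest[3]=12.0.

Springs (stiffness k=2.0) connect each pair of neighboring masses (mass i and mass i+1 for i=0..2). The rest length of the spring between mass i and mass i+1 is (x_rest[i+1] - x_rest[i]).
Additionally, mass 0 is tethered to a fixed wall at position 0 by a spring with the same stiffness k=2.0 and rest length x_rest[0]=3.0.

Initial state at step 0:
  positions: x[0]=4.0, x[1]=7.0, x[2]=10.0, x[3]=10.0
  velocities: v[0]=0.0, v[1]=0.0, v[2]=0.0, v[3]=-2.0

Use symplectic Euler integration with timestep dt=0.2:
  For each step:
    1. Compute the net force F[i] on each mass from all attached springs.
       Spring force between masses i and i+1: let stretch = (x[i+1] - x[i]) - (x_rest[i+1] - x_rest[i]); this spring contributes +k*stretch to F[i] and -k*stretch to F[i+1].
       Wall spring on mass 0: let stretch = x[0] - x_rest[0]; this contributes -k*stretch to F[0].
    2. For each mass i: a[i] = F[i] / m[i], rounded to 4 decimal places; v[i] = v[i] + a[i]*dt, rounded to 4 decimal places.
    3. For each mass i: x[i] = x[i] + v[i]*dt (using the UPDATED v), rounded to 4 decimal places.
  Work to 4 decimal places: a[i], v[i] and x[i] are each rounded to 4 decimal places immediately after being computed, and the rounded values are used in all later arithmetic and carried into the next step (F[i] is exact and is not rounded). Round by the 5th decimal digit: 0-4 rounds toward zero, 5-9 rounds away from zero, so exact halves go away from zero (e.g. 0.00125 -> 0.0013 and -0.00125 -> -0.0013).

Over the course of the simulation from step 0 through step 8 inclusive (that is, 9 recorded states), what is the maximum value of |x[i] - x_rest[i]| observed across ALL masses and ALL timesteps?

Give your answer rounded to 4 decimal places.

Answer: 2.9162

Derivation:
Step 0: x=[4.0000 7.0000 10.0000 10.0000] v=[0.0000 0.0000 0.0000 -2.0000]
Step 1: x=[3.9200 7.0000 9.7600 9.7200] v=[-0.4000 0.0000 -1.2000 -1.4000]
Step 2: x=[3.7728 6.9744 9.2960 9.5616] v=[-0.7360 -0.1280 -2.3200 -0.7920]
Step 3: x=[3.5799 6.8784 8.6675 9.5126] v=[-0.9645 -0.4800 -3.1424 -0.2451]
Step 4: x=[3.3645 6.6616 7.9635 9.5498] v=[-1.0771 -1.0838 -3.5200 0.1859]
Step 5: x=[3.1437 6.2852 7.2823 9.6435] v=[-1.1041 -1.8819 -3.4062 0.4686]
Step 6: x=[2.9227 5.7373 6.7102 9.7628] v=[-1.1050 -2.7397 -2.8606 0.5964]
Step 7: x=[2.6931 5.0420 6.3045 9.8800] v=[-1.1482 -3.4764 -2.0287 0.5859]
Step 8: x=[2.4359 4.2598 6.0838 9.9742] v=[-1.2859 -3.9110 -1.1035 0.4708]
Max displacement = 2.9162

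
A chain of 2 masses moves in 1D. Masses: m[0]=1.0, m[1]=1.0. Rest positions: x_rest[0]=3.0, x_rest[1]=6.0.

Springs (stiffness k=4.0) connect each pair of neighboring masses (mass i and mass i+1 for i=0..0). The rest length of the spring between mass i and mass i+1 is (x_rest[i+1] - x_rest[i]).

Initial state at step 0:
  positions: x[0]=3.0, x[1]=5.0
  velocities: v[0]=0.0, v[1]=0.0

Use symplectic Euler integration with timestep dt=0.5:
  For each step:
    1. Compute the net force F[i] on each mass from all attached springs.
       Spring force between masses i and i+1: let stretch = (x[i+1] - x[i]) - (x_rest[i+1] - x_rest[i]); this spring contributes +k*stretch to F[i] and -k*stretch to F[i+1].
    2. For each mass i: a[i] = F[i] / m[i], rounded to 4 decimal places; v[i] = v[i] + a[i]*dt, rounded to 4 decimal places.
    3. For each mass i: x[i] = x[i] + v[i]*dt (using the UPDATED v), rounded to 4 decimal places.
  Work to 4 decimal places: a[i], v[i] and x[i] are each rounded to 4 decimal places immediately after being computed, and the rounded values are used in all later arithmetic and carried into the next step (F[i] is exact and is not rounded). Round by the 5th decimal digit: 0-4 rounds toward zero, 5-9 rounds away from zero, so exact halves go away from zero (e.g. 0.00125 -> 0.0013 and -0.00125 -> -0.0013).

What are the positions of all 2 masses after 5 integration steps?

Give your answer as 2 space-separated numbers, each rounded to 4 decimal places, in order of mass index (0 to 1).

Step 0: x=[3.0000 5.0000] v=[0.0000 0.0000]
Step 1: x=[2.0000 6.0000] v=[-2.0000 2.0000]
Step 2: x=[2.0000 6.0000] v=[0.0000 0.0000]
Step 3: x=[3.0000 5.0000] v=[2.0000 -2.0000]
Step 4: x=[3.0000 5.0000] v=[0.0000 0.0000]
Step 5: x=[2.0000 6.0000] v=[-2.0000 2.0000]

Answer: 2.0000 6.0000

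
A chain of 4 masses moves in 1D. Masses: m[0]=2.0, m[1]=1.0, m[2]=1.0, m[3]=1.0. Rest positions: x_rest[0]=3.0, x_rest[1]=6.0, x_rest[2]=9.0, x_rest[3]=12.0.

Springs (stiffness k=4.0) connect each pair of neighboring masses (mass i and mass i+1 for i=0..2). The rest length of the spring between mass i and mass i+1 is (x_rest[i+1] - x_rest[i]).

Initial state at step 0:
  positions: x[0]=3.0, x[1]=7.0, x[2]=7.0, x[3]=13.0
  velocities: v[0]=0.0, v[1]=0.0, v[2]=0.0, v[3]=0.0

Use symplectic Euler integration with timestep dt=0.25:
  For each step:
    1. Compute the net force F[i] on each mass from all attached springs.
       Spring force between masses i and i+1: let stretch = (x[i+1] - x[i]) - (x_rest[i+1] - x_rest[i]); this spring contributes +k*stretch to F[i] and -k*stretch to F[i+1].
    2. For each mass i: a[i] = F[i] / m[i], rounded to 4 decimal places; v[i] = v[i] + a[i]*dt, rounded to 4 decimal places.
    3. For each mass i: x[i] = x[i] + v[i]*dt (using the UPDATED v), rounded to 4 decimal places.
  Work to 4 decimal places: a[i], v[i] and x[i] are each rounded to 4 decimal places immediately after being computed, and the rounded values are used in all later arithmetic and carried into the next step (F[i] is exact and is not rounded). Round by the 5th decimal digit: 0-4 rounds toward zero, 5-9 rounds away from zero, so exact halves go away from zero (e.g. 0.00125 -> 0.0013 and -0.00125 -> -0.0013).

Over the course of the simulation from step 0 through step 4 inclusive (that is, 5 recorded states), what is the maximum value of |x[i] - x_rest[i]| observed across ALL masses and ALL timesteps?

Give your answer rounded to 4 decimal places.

Answer: 2.0235

Derivation:
Step 0: x=[3.0000 7.0000 7.0000 13.0000] v=[0.0000 0.0000 0.0000 0.0000]
Step 1: x=[3.1250 6.0000 8.5000 12.2500] v=[0.5000 -4.0000 6.0000 -3.0000]
Step 2: x=[3.2344 4.9063 10.3125 11.3125] v=[0.4375 -4.3750 7.2500 -3.7500]
Step 3: x=[3.1778 4.7461 11.0235 10.8750] v=[-0.2266 -0.6407 2.8438 -1.7500]
Step 4: x=[2.9422 5.7632 10.1280 11.2246] v=[-0.9425 4.0684 -3.5821 1.3985]
Max displacement = 2.0235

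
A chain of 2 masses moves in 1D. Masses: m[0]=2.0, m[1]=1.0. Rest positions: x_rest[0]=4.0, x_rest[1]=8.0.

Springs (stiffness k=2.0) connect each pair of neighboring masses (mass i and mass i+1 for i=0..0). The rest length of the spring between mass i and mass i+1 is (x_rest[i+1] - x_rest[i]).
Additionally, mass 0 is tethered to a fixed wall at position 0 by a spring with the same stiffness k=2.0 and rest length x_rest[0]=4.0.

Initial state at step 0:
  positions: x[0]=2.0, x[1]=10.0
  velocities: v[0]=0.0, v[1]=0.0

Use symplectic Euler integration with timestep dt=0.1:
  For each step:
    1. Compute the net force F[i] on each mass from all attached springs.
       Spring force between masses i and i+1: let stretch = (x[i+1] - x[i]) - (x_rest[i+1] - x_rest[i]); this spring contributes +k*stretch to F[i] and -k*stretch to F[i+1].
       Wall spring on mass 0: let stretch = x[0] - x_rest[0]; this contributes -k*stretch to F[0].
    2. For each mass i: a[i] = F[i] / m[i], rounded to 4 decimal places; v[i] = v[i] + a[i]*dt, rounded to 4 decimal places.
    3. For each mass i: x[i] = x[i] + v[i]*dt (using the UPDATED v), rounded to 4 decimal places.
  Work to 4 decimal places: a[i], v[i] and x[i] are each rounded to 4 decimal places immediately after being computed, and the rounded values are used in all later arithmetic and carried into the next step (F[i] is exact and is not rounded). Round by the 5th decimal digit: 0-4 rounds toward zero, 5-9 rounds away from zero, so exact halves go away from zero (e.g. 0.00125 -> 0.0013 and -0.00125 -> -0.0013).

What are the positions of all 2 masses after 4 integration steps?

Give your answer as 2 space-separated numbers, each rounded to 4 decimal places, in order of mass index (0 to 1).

Step 0: x=[2.0000 10.0000] v=[0.0000 0.0000]
Step 1: x=[2.0600 9.9200] v=[0.6000 -0.8000]
Step 2: x=[2.1780 9.7628] v=[1.1800 -1.5720]
Step 3: x=[2.3501 9.5339] v=[1.7207 -2.2890]
Step 4: x=[2.5705 9.2413] v=[2.2041 -2.9258]

Answer: 2.5705 9.2413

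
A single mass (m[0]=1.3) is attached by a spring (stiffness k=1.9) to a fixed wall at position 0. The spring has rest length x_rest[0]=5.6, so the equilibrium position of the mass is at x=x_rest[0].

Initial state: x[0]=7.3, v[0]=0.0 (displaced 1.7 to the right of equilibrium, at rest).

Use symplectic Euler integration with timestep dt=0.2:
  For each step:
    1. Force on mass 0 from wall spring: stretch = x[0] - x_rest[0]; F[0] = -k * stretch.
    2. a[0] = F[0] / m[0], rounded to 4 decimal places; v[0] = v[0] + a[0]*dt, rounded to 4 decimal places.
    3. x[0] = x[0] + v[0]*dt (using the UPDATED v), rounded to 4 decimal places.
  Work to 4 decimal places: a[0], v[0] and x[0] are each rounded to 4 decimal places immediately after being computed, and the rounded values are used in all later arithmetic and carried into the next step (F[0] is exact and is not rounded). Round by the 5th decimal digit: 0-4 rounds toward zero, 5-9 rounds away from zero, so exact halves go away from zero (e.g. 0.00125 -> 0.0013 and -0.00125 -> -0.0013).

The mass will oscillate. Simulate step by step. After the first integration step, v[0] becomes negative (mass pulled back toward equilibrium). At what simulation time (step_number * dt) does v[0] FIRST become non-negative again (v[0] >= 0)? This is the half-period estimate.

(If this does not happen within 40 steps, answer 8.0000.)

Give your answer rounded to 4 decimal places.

Answer: 2.6000

Derivation:
Step 0: x=[7.3000] v=[0.0000]
Step 1: x=[7.2006] v=[-0.4969]
Step 2: x=[7.0076] v=[-0.9648]
Step 3: x=[6.7323] v=[-1.3763]
Step 4: x=[6.3908] v=[-1.7073]
Step 5: x=[6.0031] v=[-1.9385]
Step 6: x=[5.5918] v=[-2.0563]
Step 7: x=[5.1810] v=[-2.0539]
Step 8: x=[4.7947] v=[-1.9314]
Step 9: x=[4.4555] v=[-1.6960]
Step 10: x=[4.1832] v=[-1.3615]
Step 11: x=[3.9937] v=[-0.9474]
Step 12: x=[3.8981] v=[-0.4779]
Step 13: x=[3.9020] v=[0.0196]
First v>=0 after going negative at step 13, time=2.6000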